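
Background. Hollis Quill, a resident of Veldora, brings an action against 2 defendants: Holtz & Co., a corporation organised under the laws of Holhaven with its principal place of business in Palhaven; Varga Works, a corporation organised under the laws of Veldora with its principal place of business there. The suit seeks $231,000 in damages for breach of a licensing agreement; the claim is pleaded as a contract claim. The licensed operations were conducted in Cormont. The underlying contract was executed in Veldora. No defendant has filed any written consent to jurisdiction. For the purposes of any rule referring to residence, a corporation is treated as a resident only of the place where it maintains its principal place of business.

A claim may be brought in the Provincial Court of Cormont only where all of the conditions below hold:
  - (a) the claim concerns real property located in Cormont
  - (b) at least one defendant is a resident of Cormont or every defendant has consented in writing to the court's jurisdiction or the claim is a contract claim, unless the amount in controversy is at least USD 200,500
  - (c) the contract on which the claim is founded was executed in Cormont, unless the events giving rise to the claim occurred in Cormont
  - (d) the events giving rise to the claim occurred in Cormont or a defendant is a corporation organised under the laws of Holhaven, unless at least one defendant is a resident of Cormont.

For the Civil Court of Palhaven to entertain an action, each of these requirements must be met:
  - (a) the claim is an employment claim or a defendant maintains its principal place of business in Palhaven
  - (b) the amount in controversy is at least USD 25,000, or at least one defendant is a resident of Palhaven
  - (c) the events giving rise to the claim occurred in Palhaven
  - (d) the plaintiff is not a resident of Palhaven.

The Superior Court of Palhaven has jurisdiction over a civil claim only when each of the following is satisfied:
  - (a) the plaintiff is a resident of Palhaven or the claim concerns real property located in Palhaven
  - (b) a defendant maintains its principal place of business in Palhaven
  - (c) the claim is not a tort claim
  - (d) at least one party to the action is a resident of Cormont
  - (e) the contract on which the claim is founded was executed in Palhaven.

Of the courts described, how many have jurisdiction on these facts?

0

The Provincial Court of Cormont:
  (a) The claim does not concern real property. Not satisfied.
  (b) The claim is a contract claim, which satisfies one of the alternatives. Met.
  (c) The contract was executed in Veldora, not Cormont. However, the operative events occurred in Cormont, so the 'unless' proviso supplies this condition. Met.
  (d) The operative events occurred in Cormont, so this disjunct is met. Satisfied.
  → The court lacks jurisdiction.
The Civil Court of Palhaven:
  (a) Holtz & Co. has its principal place of business in Palhaven — that alternative is enough. Met.
  (b) The amount in controversy is USD 231,000, which meets the 25,000 dollars floor, so this disjunct is met. Condition met.
  (c) The operative events occurred in Cormont, not Palhaven. Not satisfied.
  (d) The plaintiff resides in Veldora, which is not Palhaven. Met.
  → Not every requirement is met — no jurisdiction.
The Superior Court of Palhaven:
  (a) The plaintiff resides in Veldora, not Palhaven; the claim does not concern real property — none of the alternatives is met. Not satisfied.
  (b) Holtz & Co. has its principal place of business in Palhaven. Met.
  (c) The claim is a contract claim, not a tort claim. Condition met.
  (d) No party resides in Cormont. Fails.
  (e) The contract was executed in Veldora, not Palhaven. Condition not met.
  → Not every requirement is met — no jurisdiction.
No court satisfies all of its conditions.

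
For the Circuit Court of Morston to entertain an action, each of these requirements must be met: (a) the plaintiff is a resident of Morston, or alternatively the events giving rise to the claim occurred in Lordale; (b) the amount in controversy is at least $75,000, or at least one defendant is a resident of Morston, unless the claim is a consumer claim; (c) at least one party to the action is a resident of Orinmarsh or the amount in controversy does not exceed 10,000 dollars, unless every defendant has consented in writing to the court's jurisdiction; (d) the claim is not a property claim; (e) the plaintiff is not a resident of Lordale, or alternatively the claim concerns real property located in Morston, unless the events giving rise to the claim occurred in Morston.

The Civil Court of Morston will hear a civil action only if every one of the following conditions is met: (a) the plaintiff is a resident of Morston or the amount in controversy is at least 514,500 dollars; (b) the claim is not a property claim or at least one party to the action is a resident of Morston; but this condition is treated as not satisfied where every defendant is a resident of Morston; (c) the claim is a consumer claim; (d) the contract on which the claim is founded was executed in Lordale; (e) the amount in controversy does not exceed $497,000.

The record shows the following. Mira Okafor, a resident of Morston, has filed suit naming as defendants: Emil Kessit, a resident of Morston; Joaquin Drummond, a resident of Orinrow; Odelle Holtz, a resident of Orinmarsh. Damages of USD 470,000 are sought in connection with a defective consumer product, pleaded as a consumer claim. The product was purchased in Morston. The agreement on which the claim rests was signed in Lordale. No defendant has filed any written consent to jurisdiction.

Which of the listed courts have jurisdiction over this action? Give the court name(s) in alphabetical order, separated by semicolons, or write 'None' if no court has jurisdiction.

the Circuit Court of Morston; the Civil Court of Morston

The Circuit Court of Morston:
  (a) The plaintiff resides in Morston, so this disjunct is met. Met.
  (b) The amount in controversy is $470,000, which meets the 75,000 dollars floor, so one alternative holds. Met.
  (c) Odelle Holtz resides in Orinmarsh, so this disjunct is met. Satisfied.
  (d) The claim is a consumer claim, not a property claim. Satisfied.
  (e) The plaintiff resides in Morston, which is not Lordale — that alternative is enough. Satisfied.
  → All conditions met; jurisdiction exists.
The Civil Court of Morston:
  (a) The plaintiff resides in Morston, so one alternative holds. Met.
  (b) The claim is a consumer claim, not a property claim, so this disjunct is met. The carve-out does not apply: the defendants reside as follows — Emil Kessit in Morston, Joaquin Drummond in Orinrow, Odelle Holtz in Orinmarsh — not all in Morston. Met.
  (c) The claim is a consumer claim. Condition met.
  (d) The contract was executed in Lordale. Satisfied.
  (e) The amount in controversy is $470,000, within the $497,000 ceiling. Satisfied.
  → All conditions met; jurisdiction exists.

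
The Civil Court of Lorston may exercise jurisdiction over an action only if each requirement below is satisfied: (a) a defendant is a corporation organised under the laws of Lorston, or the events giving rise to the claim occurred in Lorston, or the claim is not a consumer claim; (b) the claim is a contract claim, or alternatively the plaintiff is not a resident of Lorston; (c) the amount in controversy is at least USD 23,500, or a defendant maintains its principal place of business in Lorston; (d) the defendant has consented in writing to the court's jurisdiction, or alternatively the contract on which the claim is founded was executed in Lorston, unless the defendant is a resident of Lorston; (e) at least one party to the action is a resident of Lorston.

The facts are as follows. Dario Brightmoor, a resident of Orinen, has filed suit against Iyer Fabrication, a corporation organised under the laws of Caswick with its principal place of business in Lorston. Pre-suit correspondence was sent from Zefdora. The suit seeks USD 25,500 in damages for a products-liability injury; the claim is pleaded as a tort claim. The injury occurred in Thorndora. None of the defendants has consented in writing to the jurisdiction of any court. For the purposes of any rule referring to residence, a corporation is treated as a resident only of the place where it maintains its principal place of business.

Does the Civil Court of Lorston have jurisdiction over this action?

Yes

The Civil Court of Lorston:
  (a) The claim is a tort claim, not a consumer claim — that alternative is enough. Condition met.
  (b) The plaintiff resides in Orinen, which is not Lorston, so this disjunct is met. Condition met.
  (c) The amount in controversy is 25,500 dollars, which meets the $23,500 floor, so one alternative holds. Condition met.
  (d) No such written consent has been filed; no contract (and hence no place of execution) is alleged — none of the alternatives is met. But the defendant resides in Lorston, and the 'unless' clause therefore excuses the requirement. Condition met.
  (e) Iyer Fabrication resides in Lorston. Satisfied.
  → All conditions met; jurisdiction exists.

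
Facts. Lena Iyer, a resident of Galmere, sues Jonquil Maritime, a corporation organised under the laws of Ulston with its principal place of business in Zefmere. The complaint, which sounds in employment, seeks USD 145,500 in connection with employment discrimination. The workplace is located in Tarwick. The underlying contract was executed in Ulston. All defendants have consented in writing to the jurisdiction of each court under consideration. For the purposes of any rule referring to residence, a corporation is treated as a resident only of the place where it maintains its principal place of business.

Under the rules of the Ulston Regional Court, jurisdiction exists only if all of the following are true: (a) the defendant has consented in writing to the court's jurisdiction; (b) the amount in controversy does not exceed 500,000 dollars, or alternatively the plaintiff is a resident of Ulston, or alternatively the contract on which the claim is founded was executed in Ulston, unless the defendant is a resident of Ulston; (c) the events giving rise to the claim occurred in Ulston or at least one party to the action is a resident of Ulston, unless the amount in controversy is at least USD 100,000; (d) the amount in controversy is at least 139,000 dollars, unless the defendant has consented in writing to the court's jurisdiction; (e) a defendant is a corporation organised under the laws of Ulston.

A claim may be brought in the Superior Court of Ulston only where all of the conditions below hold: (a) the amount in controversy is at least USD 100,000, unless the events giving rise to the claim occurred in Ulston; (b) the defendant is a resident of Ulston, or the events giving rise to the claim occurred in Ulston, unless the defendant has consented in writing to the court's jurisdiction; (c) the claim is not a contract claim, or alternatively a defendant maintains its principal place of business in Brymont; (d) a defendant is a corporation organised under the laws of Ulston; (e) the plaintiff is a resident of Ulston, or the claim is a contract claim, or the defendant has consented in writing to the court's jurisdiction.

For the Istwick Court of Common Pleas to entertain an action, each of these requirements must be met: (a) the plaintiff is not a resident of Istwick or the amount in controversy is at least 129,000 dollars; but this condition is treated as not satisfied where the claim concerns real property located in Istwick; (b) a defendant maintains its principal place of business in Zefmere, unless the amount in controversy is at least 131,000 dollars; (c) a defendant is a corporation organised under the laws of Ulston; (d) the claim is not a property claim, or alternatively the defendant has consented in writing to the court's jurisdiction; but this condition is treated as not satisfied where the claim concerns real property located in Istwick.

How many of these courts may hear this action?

3

The Ulston Regional Court:
  (a) Every defendant has filed written consent. Satisfied.
  (b) The amount in controversy is 145,500 dollars, within the USD 500,000 ceiling, so one alternative holds. Satisfied.
  (c) The operative events occurred in Tarwick, not Ulston; no party resides in Ulston — none of the alternatives is met. But the amount in controversy is 145,500 dollars, which meets the USD 100,000 floor, and the 'unless' clause therefore excuses the requirement. Satisfied.
  (d) The amount in controversy is 145,500 dollars, which meets the USD 139,000 floor. Satisfied.
  (e) Jonquil Maritime is organised under the laws of Ulston. Met.
  → Every requirement is satisfied — jurisdiction.
The Superior Court of Ulston:
  (a) The amount in controversy is USD 145,500, which meets the $100,000 floor. Met.
  (b) The defendant resides in Zefmere, not Ulston; the operative events occurred in Tarwick, not Ulston — none of the alternatives is met. But every defendant has filed written consent, and the 'unless' clause therefore excuses the requirement. Met.
  (c) The claim is an employment claim, not a contract claim — that alternative is enough. Condition met.
  (d) Jonquil Maritime is organised under the laws of Ulston. Condition met.
  (e) Every defendant has filed written consent, which satisfies one of the alternatives. Satisfied.
  → Jurisdiction lies.
The Istwick Court of Common Pleas:
  (a) The plaintiff resides in Galmere, which is not Istwick, so this disjunct is met. And the carve-out is inapplicable — the claim does not concern real property. Condition met.
  (b) Jonquil Maritime has its principal place of business in Zefmere. Met.
  (c) Jonquil Maritime is organised under the laws of Ulston. Condition met.
  (d) The claim is an employment claim, not a property claim, so this disjunct is met. And the carve-out is inapplicable — the claim does not concern real property. Condition met.
  → All conditions met; jurisdiction exists.
Courts with jurisdiction: the Ulston Regional Court, the Superior Court of Ulston, the Istwick Court of Common Pleas — 3 in total.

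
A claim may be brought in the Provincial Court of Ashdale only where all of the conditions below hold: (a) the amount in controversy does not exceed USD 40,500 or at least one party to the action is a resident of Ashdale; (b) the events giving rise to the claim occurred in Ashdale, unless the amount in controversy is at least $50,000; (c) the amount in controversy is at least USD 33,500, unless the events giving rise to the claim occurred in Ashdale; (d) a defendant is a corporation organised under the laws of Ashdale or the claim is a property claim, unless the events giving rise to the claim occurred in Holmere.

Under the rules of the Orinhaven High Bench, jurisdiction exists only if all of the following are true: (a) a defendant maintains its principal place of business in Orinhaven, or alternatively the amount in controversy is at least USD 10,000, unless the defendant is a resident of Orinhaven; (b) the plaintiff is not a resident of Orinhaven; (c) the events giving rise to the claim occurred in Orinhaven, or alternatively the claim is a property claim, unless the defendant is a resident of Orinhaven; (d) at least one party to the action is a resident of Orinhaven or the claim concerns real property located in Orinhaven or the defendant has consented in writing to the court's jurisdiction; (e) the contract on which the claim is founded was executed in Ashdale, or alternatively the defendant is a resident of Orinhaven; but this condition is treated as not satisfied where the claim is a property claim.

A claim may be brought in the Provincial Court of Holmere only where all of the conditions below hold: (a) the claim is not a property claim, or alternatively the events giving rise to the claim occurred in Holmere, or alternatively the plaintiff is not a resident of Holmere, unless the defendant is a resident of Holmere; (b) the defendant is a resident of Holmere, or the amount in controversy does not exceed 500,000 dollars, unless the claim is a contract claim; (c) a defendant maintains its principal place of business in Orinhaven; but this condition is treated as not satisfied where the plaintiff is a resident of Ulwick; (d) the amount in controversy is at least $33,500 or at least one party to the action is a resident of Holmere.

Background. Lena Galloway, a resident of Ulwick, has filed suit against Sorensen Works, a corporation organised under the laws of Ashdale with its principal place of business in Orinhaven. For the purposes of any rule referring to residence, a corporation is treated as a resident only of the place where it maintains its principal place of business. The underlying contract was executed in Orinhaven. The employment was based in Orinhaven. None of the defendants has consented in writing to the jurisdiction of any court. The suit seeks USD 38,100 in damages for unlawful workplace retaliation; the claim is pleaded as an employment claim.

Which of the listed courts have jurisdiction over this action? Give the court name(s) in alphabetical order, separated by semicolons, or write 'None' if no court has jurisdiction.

The Provincial Court of Ashdale:
  (a) The amount in controversy is USD 38,100, within the $40,500 ceiling, so one alternative holds. Met.
  (b) The operative events occurred in Orinhaven, not Ashdale. Nor does the 'unless' clause help: the amount in controversy is $38,100, below the $50,000 floor. Fails.
  (c) The amount in controversy is 38,100 dollars, which meets the 33,500 dollars floor. Condition met.
  (d) Sorensen Works is organised under the laws of Ashdale — that alternative is enough. Satisfied.
  → No jurisdiction.
The Orinhaven High Bench:
  (a) Sorensen Works has its principal place of business in Orinhaven, so one alternative holds. Met.
  (b) The plaintiff resides in Ulwick, which is not Orinhaven. Satisfied.
  (c) The operative events occurred in Orinhaven — that alternative is enough. Met.
  (d) Sorensen Works resides in Orinhaven — that alternative is enough. Condition met.
  (e) The defendant resides in Orinhaven, so this disjunct is met. And the carve-out is inapplicable — the claim is an employment claim, not a property claim. Met.
  → The court has jurisdiction.
The Provincial Court of Holmere:
  (a) The claim is an employment claim, not a property claim, which satisfies one of the alternatives. Met.
  (b) The amount in controversy is 38,100 dollars, within the $500,000 ceiling — that alternative is enough. Satisfied.
  (c) Sorensen Works has its principal place of business in Orinhaven. However, the plaintiff resides in Ulwick, which falls within the stated exception and so defeats the condition. Fails.
  (d) The amount in controversy is 38,100 dollars, which meets the 33,500 dollars floor, so one alternative holds. Satisfied.
  → At least one condition fails; no jurisdiction.

the Orinhaven High Bench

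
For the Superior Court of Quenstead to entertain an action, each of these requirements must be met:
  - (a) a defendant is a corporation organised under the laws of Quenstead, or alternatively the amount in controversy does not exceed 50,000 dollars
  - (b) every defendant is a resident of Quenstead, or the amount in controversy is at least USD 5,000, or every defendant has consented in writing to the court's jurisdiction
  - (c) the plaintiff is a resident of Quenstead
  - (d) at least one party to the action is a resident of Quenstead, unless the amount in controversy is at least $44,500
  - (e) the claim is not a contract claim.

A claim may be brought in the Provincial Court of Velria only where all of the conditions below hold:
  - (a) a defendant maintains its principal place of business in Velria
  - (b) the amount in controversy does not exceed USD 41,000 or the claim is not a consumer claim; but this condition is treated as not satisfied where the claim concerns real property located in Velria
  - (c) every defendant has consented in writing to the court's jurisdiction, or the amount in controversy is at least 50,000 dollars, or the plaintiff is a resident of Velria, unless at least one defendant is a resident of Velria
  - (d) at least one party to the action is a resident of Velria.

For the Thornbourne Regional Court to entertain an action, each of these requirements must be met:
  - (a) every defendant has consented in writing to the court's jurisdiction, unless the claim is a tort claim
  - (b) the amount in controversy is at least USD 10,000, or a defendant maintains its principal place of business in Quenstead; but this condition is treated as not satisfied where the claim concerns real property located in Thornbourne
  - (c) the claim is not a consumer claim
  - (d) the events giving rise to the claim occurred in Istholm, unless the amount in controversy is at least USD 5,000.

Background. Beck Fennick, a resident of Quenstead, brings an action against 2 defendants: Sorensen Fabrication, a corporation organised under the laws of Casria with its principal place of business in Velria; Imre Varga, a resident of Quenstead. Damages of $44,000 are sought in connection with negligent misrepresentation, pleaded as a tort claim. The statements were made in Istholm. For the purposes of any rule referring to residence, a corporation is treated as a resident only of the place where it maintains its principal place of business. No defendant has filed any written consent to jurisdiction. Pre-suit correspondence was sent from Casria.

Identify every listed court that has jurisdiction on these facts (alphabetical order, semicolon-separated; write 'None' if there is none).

The Superior Court of Quenstead:
  (a) The amount in controversy is USD 44,000, within the 50,000 dollars ceiling — that alternative is enough. Met.
  (b) The amount in controversy is $44,000, which meets the $5,000 floor — that alternative is enough. Condition met.
  (c) The plaintiff resides in Quenstead. Satisfied.
  (d) Beck Fennick resides in Quenstead. Condition met.
  (e) The claim is a tort claim, not a contract claim. Condition met.
  → All conditions met; jurisdiction exists.
The Provincial Court of Velria:
  (a) Sorensen Fabrication has its principal place of business in Velria. Condition met.
  (b) The claim is a tort claim, not a consumer claim — that alternative is enough. The carve-out does not apply: the claim does not concern real property. Satisfied.
  (c) No such written consent has been filed; the amount in controversy is 44,000 dollars, below the $50,000 floor; the plaintiff resides in Quenstead, not Velria — no alternative holds. But Sorensen Fabrication resides in Velria, and the 'unless' clause therefore excuses the requirement. Met.
  (d) Sorensen Fabrication resides in Velria. Satisfied.
  → Every requirement is satisfied — jurisdiction.
The Thornbourne Regional Court:
  (a) No such written consent has been filed. But the claim is a tort claim, and the 'unless' clause therefore excuses the requirement. Met.
  (b) The amount in controversy is USD 44,000, which meets the USD 10,000 floor, which satisfies one of the alternatives. And the carve-out is inapplicable — the claim does not concern real property. Satisfied.
  (c) The claim is a tort claim, not a consumer claim. Condition met.
  (d) The operative events occurred in Istholm. Condition met.
  → Jurisdiction lies.

the Provincial Court of Velria; the Superior Court of Quenstead; the Thornbourne Regional Court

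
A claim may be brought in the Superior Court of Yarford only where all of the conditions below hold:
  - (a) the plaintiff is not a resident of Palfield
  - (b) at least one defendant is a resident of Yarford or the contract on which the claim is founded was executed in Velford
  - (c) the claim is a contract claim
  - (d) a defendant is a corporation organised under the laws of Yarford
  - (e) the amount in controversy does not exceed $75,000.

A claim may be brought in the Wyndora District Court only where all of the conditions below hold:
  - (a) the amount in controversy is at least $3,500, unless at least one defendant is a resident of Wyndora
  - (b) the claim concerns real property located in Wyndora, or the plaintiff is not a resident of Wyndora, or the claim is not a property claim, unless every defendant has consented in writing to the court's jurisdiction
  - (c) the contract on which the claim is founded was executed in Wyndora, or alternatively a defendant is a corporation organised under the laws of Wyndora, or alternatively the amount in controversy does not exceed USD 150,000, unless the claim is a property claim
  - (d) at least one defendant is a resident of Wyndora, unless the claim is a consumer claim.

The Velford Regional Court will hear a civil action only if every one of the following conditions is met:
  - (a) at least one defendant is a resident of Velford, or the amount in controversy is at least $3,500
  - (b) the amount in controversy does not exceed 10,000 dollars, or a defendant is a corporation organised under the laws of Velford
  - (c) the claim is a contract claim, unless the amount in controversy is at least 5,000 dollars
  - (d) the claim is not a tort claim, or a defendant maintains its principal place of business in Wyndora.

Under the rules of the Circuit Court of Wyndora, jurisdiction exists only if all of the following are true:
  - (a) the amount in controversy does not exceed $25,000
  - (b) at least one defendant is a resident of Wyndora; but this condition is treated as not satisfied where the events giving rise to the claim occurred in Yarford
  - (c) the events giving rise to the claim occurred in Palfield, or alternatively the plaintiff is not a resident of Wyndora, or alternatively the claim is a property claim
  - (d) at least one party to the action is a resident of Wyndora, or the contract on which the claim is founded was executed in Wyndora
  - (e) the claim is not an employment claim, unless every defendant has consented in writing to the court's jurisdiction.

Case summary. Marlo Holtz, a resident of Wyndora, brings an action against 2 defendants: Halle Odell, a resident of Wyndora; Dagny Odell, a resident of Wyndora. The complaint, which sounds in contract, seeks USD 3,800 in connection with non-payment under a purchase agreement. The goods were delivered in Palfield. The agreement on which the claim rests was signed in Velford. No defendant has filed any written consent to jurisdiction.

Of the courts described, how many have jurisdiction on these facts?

3

The Superior Court of Yarford:
  (a) The plaintiff resides in Wyndora, which is not Palfield. Satisfied.
  (b) The contract was executed in Velford, so this disjunct is met. Satisfied.
  (c) The claim is a contract claim. Satisfied.
  (d) No defendant is a corporation. Condition not met.
  (e) The amount in controversy is 3,800 dollars, within the USD 75,000 ceiling. Condition met.
  → The court lacks jurisdiction.
The Wyndora District Court:
  (a) The amount in controversy is USD 3,800, which meets the $3,500 floor. Met.
  (b) The claim is a contract claim, not a property claim — that alternative is enough. Satisfied.
  (c) The amount in controversy is 3,800 dollars, within the 150,000 dollars ceiling, which satisfies one of the alternatives. Satisfied.
  (d) Halle Odell resides in Wyndora. Met.
  → All conditions met; jurisdiction exists.
The Velford Regional Court:
  (a) The amount in controversy is $3,800, which meets the $3,500 floor — that alternative is enough. Satisfied.
  (b) The amount in controversy is USD 3,800, within the $10,000 ceiling, so one alternative holds. Condition met.
  (c) The claim is a contract claim. Satisfied.
  (d) The claim is a contract claim, not a tort claim — that alternative is enough. Met.
  → All conditions met; jurisdiction exists.
The Circuit Court of Wyndora:
  (a) The amount in controversy is USD 3,800, within the 25,000 dollars ceiling. Condition met.
  (b) Halle Odell resides in Wyndora. And the carve-out is inapplicable — the operative events occurred in Palfield, not Yarford. Satisfied.
  (c) The operative events occurred in Palfield, which satisfies one of the alternatives. Satisfied.
  (d) Marlo Holtz resides in Wyndora, so this disjunct is met. Condition met.
  (e) The claim is a contract claim, not an employment claim. Condition met.
  → All conditions met; jurisdiction exists.
Courts with jurisdiction: the Wyndora District Court, the Velford Regional Court, the Circuit Court of Wyndora — 3 in total.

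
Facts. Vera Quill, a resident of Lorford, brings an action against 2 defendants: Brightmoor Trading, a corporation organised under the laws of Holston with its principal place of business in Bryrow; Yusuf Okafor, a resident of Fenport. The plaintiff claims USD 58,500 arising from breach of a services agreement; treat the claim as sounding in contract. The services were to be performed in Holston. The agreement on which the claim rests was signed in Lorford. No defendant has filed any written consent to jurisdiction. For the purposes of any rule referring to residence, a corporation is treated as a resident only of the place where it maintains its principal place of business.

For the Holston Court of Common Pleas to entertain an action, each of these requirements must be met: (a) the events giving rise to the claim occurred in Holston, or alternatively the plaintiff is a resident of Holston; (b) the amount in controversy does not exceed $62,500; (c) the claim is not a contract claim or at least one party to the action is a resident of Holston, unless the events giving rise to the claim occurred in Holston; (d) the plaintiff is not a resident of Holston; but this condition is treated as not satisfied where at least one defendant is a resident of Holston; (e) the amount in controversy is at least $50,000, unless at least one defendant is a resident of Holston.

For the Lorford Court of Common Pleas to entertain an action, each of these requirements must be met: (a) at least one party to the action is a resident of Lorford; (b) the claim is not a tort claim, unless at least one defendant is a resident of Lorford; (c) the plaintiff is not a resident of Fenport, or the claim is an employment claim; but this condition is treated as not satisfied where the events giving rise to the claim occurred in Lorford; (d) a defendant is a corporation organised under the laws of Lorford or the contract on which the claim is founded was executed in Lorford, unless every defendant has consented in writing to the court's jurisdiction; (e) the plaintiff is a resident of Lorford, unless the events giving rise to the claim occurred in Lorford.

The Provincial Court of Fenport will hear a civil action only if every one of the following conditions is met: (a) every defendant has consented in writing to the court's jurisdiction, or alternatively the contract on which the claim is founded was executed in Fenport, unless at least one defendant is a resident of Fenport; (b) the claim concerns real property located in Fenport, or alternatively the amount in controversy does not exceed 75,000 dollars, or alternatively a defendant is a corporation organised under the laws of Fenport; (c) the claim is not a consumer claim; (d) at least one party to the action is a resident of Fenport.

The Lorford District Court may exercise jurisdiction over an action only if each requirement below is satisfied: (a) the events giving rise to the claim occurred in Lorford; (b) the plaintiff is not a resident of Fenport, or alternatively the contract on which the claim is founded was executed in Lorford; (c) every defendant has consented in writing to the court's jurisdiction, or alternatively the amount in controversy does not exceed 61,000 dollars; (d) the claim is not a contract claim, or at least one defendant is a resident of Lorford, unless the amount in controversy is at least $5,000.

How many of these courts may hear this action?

The Holston Court of Common Pleas:
  (a) The operative events occurred in Holston — that alternative is enough. Satisfied.
  (b) The amount in controversy is USD 58,500, within the USD 62,500 ceiling. Met.
  (c) The claim is a contract claim; no party resides in Holston — none of the alternatives is met. But the operative events occurred in Holston, and the 'unless' clause therefore excuses the requirement. Condition met.
  (d) The plaintiff resides in Lorford, which is not Holston. The carve-out does not apply: no defendant resides in Holston (they reside in Bryrow, Fenport). Condition met.
  (e) The amount in controversy is USD 58,500, which meets the $50,000 floor. Met.
  → All conditions met; jurisdiction exists.
The Lorford Court of Common Pleas:
  (a) Vera Quill resides in Lorford. Satisfied.
  (b) The claim is a contract claim, not a tort claim. Met.
  (c) The plaintiff resides in Lorford, which is not Fenport — that alternative is enough. The carve-out does not apply: the operative events occurred in Holston, not Lorford. Satisfied.
  (d) The contract was executed in Lorford, so this disjunct is met. Condition met.
  (e) The plaintiff resides in Lorford. Met.
  → Every requirement is satisfied — jurisdiction.
The Provincial Court of Fenport:
  (a) No such written consent has been filed; the contract was executed in Lorford, not Fenport — every alternative fails. But Yusuf Okafor resides in Fenport, and the 'unless' clause therefore excuses the requirement. Satisfied.
  (b) The amount in controversy is 58,500 dollars, within the $75,000 ceiling, so one alternative holds. Met.
  (c) The claim is a contract claim, not a consumer claim. Met.
  (d) Yusuf Okafor resides in Fenport. Satisfied.
  → Every requirement is satisfied — jurisdiction.
The Lorford District Court:
  (a) The operative events occurred in Holston, not Lorford. Not satisfied.
  (b) The plaintiff resides in Lorford, which is not Fenport — that alternative is enough. Met.
  (c) The amount in controversy is $58,500, within the $61,000 ceiling — that alternative is enough. Satisfied.
  (d) The claim is a contract claim; no defendant resides in Lorford (they reside in Bryrow, Fenport) — no alternative holds. But the amount in controversy is $58,500, which meets the 5,000 dollars floor, and the 'unless' clause therefore excuses the requirement. Satisfied.
  → No jurisdiction.
Courts with jurisdiction: the Holston Court of Common Pleas, the Lorford Court of Common Pleas, the Provincial Court of Fenport — 3 in total.

3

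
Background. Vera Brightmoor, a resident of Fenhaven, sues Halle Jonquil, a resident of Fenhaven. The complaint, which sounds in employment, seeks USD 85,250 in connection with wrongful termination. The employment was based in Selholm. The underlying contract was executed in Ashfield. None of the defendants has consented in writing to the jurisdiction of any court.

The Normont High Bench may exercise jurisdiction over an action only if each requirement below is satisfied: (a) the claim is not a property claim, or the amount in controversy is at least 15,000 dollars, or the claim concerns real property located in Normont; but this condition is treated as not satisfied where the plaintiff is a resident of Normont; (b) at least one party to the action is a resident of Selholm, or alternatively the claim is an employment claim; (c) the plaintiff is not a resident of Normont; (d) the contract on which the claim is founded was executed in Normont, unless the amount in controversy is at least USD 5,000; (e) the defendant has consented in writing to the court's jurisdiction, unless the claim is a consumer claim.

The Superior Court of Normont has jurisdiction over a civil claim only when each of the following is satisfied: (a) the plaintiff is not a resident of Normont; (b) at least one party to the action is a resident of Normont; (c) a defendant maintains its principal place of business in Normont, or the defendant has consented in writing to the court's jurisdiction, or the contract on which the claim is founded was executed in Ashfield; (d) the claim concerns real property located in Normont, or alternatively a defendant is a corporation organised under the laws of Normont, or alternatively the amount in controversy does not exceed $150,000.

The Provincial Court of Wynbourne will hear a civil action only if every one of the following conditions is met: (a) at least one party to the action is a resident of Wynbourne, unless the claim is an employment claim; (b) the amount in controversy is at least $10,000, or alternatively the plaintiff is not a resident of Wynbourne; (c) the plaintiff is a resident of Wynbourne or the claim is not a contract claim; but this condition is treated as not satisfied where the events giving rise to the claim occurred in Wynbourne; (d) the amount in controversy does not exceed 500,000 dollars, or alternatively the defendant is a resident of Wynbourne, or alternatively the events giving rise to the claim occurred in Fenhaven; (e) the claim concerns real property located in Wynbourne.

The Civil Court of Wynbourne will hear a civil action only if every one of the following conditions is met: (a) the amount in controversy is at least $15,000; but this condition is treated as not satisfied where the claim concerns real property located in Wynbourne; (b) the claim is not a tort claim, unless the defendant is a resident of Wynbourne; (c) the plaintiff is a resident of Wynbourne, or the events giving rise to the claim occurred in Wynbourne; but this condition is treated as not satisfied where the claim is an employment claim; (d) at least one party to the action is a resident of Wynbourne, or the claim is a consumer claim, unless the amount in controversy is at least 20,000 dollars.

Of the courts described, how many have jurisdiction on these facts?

0

The Normont High Bench:
  (a) The claim is an employment claim, not a property claim, so this disjunct is met. The exception is not triggered, since the plaintiff resides in Fenhaven, not Normont. Met.
  (b) The claim is an employment claim, which satisfies one of the alternatives. Satisfied.
  (c) The plaintiff resides in Fenhaven, which is not Normont. Condition met.
  (d) The contract was executed in Ashfield, not Normont. The proviso rescues it, though: the amount in controversy is 85,250 dollars, which meets the $5,000 floor. Met.
  (e) No such written consent has been filed. And the claim is an employment claim, not a consumer claim, so the proviso does not save it. Condition not met.
  → No jurisdiction.
The Superior Court of Normont:
  (a) The plaintiff resides in Fenhaven, which is not Normont. Satisfied.
  (b) No party resides in Normont. Not met.
  (c) The contract was executed in Ashfield, so this disjunct is met. Satisfied.
  (d) The amount in controversy is USD 85,250, within the 150,000 dollars ceiling, which satisfies one of the alternatives. Satisfied.
  → No jurisdiction.
The Provincial Court of Wynbourne:
  (a) No party resides in Wynbourne. The proviso rescues it, though: the claim is an employment claim. Met.
  (b) The amount in controversy is USD 85,250, which meets the USD 10,000 floor, so this disjunct is met. Condition met.
  (c) The claim is an employment claim, not a contract claim, which satisfies one of the alternatives. And the carve-out is inapplicable — the operative events occurred in Selholm, not Wynbourne. Satisfied.
  (d) The amount in controversy is $85,250, within the USD 500,000 ceiling, so this disjunct is met. Condition met.
  (e) The claim does not concern real property. Not satisfied.
  → At least one condition fails; no jurisdiction.
The Civil Court of Wynbourne:
  (a) The amount in controversy is USD 85,250, which meets the $15,000 floor. And the carve-out is inapplicable — the claim does not concern real property. Met.
  (b) The claim is an employment claim, not a tort claim. Condition met.
  (c) The plaintiff resides in Fenhaven, not Wynbourne; the operative events occurred in Selholm, not Wynbourne — none of the alternatives is met. Not met.
  (d) No party resides in Wynbourne; the claim is an employment claim, not a consumer claim — every alternative fails. The proviso rescues it, though: the amount in controversy is USD 85,250, which meets the USD 20,000 floor. Satisfied.
  → Not every requirement is met — no jurisdiction.
No court satisfies all of its conditions.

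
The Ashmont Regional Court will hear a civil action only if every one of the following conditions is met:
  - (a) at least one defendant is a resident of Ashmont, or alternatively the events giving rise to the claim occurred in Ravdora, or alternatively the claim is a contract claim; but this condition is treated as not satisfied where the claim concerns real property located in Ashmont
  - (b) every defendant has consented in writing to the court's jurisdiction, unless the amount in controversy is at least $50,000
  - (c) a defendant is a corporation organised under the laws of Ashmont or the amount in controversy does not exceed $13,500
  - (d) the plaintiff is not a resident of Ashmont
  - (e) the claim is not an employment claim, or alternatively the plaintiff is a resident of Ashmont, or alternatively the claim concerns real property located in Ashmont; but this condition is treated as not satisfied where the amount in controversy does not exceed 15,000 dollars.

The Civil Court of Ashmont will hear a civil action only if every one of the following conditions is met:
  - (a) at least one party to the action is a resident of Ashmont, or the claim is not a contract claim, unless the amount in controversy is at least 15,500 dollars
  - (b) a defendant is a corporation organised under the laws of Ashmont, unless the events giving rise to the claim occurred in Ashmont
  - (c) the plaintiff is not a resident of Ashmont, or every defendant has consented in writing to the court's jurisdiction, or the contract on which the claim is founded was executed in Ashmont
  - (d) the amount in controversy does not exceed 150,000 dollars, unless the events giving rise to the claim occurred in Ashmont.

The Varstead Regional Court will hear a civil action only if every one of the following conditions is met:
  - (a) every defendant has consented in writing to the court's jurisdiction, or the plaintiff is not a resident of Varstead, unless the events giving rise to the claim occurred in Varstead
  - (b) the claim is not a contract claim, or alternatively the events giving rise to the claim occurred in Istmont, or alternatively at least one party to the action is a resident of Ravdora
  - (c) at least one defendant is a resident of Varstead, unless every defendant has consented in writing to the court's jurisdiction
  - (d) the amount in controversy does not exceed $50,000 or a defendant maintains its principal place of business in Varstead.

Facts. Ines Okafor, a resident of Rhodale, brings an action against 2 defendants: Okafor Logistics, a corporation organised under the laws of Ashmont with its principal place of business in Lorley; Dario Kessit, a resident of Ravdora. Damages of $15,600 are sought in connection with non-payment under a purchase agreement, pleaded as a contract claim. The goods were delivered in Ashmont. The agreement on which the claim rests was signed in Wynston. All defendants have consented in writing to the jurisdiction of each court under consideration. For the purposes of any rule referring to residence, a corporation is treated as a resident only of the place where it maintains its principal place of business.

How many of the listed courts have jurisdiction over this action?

The Ashmont Regional Court:
  (a) The claim is a contract claim, so this disjunct is met. The carve-out does not apply: the claim does not concern real property. Satisfied.
  (b) Every defendant has filed written consent. Met.
  (c) Okafor Logistics is organised under the laws of Ashmont, which satisfies one of the alternatives. Met.
  (d) The plaintiff resides in Rhodale, which is not Ashmont. Met.
  (e) The claim is a contract claim, not an employment claim, which satisfies one of the alternatives. And the carve-out is inapplicable — the amount in controversy is $15,600, above the $15,000 ceiling. Met.
  → Every requirement is satisfied — jurisdiction.
The Civil Court of Ashmont:
  (a) No party resides in Ashmont; the claim is a contract claim — no alternative holds. The proviso rescues it, though: the amount in controversy is $15,600, which meets the USD 15,500 floor. Met.
  (b) Okafor Logistics is organised under the laws of Ashmont. Met.
  (c) The plaintiff resides in Rhodale, which is not Ashmont, so this disjunct is met. Condition met.
  (d) The amount in controversy is USD 15,600, within the USD 150,000 ceiling. Satisfied.
  → Jurisdiction lies.
The Varstead Regional Court:
  (a) Every defendant has filed written consent, so this disjunct is met. Condition met.
  (b) Dario Kessit resides in Ravdora, so one alternative holds. Met.
  (c) No defendant resides in Varstead (they reside in Lorley, Ravdora). But every defendant has filed written consent, and the 'unless' clause therefore excuses the requirement. Met.
  (d) The amount in controversy is $15,600, within the 50,000 dollars ceiling, which satisfies one of the alternatives. Condition met.
  → Jurisdiction lies.
Courts with jurisdiction: the Ashmont Regional Court, the Civil Court of Ashmont, the Varstead Regional Court — 3 in total.

3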